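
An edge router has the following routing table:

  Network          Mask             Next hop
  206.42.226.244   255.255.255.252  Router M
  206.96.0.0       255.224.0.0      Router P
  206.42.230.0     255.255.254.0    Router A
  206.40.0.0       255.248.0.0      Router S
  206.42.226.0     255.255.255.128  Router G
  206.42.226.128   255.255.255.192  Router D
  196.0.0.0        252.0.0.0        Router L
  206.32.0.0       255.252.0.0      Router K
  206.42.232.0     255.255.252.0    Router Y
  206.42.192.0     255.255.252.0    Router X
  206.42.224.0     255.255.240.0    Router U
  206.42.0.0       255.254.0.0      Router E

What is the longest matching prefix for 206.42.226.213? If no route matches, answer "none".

206.42.224.0/20

Entries matching 206.42.226.213:
  206.40.0.0/13 (206.40.0.0 - 206.47.255.255)
  206.42.0.0/15 (206.42.0.0 - 206.43.255.255)
  206.42.224.0/20 (206.42.224.0 - 206.42.239.255)
Most specific is 206.42.224.0/20.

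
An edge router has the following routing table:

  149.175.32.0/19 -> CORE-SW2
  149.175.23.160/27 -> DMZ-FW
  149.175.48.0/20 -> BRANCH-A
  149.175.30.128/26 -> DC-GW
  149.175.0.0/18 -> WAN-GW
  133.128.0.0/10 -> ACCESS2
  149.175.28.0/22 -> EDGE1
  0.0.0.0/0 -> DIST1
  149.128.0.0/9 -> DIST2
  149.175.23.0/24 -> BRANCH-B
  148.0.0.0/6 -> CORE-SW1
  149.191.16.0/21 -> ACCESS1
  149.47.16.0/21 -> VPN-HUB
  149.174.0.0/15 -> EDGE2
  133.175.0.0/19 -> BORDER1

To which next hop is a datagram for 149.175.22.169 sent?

WAN-GW

Routes whose prefix contains 149.175.22.169:
  0.0.0.0/0 (default, matches everything) -> DIST1
  148.0.0.0/6 (148.0.0.0 - 151.255.255.255) -> CORE-SW1
  149.128.0.0/9 (149.128.0.0 - 149.255.255.255) -> DIST2
  149.174.0.0/15 (149.174.0.0 - 149.175.255.255) -> EDGE2
  149.175.0.0/18 (149.175.0.0 - 149.175.63.255) -> WAN-GW
More-specific entries that do NOT match:
  149.175.23.160/27 (149.175.23.160 - 149.175.23.191) does not contain 149.175.22.169
  149.175.30.128/26 (149.175.30.128 - 149.175.30.191) does not contain 149.175.22.169
  149.175.23.0/24 (149.175.23.0 - 149.175.23.255) does not contain 149.175.22.169
  149.175.28.0/22 (149.175.28.0 - 149.175.31.255) does not contain 149.175.22.169
  149.191.16.0/21 (149.191.16.0 - 149.191.23.255) does not contain 149.175.22.169
  149.47.16.0/21 (149.47.16.0 - 149.47.23.255) does not contain 149.175.22.169
  149.175.48.0/20 (149.175.48.0 - 149.175.63.255) does not contain 149.175.22.169
  149.175.32.0/19 (149.175.32.0 - 149.175.63.255) does not contain 149.175.22.169
  133.175.0.0/19 (133.175.0.0 - 133.175.31.255) does not contain 149.175.22.169
Longest matching prefix is /18 -> next hop WAN-GW.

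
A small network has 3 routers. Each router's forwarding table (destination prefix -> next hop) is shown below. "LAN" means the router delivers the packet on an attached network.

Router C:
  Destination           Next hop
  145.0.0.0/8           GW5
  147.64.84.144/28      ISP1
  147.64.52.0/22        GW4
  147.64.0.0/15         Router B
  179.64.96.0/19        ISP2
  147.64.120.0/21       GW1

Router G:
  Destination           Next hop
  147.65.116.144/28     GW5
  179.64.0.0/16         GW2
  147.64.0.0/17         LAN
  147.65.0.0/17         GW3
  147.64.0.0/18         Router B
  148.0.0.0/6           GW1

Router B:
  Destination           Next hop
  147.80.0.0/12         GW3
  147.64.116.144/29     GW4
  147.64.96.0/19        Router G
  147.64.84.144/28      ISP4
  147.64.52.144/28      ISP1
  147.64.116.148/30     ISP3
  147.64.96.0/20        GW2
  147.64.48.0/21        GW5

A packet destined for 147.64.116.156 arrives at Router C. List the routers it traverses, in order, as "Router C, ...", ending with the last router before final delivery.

Router C, Router B, Router G

At Router C: longest match for 147.64.116.156 is 147.64.0.0/15 -> Router B
At Router B: longest match for 147.64.116.156 is 147.64.96.0/19 -> Router G
At Router G: longest match for 147.64.116.156 is 147.64.0.0/17 -> LAN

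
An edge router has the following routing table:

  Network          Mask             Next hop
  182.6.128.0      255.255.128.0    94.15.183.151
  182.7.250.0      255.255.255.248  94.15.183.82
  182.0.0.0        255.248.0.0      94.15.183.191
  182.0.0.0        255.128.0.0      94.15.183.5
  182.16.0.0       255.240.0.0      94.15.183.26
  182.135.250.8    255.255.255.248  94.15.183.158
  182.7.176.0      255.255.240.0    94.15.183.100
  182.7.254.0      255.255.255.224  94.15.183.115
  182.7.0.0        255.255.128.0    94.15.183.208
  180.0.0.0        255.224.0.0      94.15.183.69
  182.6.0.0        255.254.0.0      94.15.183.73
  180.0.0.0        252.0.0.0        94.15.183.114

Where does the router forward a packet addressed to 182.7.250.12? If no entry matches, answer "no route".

94.15.183.73

Routes whose prefix contains 182.7.250.12:
  180.0.0.0/6 (180.0.0.0 - 183.255.255.255) -> 94.15.183.114
  182.0.0.0/9 (182.0.0.0 - 182.127.255.255) -> 94.15.183.5
  182.0.0.0/13 (182.0.0.0 - 182.7.255.255) -> 94.15.183.191
  182.6.0.0/15 (182.6.0.0 - 182.7.255.255) -> 94.15.183.73
More-specific entries that do NOT match:
  182.7.250.0/29 (182.7.250.0 - 182.7.250.7) does not contain 182.7.250.12
  182.135.250.8/29 (182.135.250.8 - 182.135.250.15) does not contain 182.7.250.12
  182.7.254.0/27 (182.7.254.0 - 182.7.254.31) does not contain 182.7.250.12
  182.7.176.0/20 (182.7.176.0 - 182.7.191.255) does not contain 182.7.250.12
  182.6.128.0/17 (182.6.128.0 - 182.6.255.255) does not contain 182.7.250.12
  182.7.0.0/17 (182.7.0.0 - 182.7.127.255) does not contain 182.7.250.12
Longest matching prefix is /15 -> next hop 94.15.183.73.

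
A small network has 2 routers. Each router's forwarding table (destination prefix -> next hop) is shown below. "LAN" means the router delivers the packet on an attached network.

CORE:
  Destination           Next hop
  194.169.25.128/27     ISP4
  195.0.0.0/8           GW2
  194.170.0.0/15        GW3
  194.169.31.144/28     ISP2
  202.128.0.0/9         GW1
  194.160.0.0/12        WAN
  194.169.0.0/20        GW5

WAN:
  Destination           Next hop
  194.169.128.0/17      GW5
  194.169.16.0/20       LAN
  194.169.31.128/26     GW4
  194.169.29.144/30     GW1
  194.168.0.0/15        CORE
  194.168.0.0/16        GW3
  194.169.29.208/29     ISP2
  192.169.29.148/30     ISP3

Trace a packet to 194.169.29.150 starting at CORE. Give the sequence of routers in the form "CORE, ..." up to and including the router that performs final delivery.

CORE, WAN

At CORE: longest match for 194.169.29.150 is 194.160.0.0/12 -> WAN
At WAN: longest match for 194.169.29.150 is 194.169.16.0/20 -> LAN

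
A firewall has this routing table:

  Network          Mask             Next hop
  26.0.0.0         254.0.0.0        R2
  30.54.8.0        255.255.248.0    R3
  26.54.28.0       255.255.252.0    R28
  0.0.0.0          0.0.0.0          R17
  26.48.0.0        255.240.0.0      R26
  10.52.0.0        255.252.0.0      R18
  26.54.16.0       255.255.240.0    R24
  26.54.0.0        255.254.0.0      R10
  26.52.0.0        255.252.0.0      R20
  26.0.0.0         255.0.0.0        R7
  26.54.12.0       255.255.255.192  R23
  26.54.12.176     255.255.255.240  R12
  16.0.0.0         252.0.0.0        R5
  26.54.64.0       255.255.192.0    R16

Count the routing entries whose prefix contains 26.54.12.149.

6

Prefixes containing 26.54.12.149:
  0.0.0.0/0 (default, matches everything)
  26.0.0.0/7 (26.0.0.0 - 27.255.255.255)
  26.0.0.0/8 (26.0.0.0 - 26.255.255.255)
  26.48.0.0/12 (26.48.0.0 - 26.63.255.255)
  26.52.0.0/14 (26.52.0.0 - 26.55.255.255)
  26.54.0.0/15 (26.54.0.0 - 26.55.255.255)
Total matching entries: 6.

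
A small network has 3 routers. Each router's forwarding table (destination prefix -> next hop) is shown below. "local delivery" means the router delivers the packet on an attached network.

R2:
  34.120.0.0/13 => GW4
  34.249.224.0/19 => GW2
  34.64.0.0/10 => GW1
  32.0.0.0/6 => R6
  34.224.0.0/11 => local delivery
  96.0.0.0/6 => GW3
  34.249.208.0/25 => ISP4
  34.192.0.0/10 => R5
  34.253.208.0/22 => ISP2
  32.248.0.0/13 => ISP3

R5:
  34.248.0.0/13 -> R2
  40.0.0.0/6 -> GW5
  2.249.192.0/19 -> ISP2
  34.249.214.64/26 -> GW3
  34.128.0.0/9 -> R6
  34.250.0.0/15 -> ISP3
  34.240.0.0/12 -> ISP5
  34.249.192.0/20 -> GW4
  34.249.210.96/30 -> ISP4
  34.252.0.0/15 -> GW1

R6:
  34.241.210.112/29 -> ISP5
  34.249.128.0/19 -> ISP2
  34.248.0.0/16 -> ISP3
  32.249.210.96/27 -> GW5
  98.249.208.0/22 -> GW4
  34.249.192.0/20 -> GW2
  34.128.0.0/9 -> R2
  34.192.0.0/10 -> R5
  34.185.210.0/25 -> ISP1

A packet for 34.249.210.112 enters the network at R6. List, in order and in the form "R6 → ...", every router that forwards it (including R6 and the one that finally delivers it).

R6 → R5 → R2

At R6: longest match for 34.249.210.112 is 34.192.0.0/10 -> R5
At R5: longest match for 34.249.210.112 is 34.248.0.0/13 -> R2
At R2: longest match for 34.249.210.112 is 34.224.0.0/11 -> local delivery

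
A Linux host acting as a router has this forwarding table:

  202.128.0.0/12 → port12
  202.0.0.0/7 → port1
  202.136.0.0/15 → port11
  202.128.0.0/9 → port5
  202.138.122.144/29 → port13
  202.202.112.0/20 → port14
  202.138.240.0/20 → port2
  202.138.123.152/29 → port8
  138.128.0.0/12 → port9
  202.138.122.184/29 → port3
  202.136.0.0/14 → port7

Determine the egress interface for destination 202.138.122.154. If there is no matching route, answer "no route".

port7

Routes whose prefix contains 202.138.122.154:
  202.0.0.0/7 (202.0.0.0 - 203.255.255.255) -> port1
  202.128.0.0/9 (202.128.0.0 - 202.255.255.255) -> port5
  202.128.0.0/12 (202.128.0.0 - 202.143.255.255) -> port12
  202.136.0.0/14 (202.136.0.0 - 202.139.255.255) -> port7
More-specific entries that do NOT match:
  202.138.122.144/29 (202.138.122.144 - 202.138.122.151) does not contain 202.138.122.154
  202.138.123.152/29 (202.138.123.152 - 202.138.123.159) does not contain 202.138.122.154
  202.138.122.184/29 (202.138.122.184 - 202.138.122.191) does not contain 202.138.122.154
  202.202.112.0/20 (202.202.112.0 - 202.202.127.255) does not contain 202.138.122.154
  202.138.240.0/20 (202.138.240.0 - 202.138.255.255) does not contain 202.138.122.154
  202.136.0.0/15 (202.136.0.0 - 202.137.255.255) does not contain 202.138.122.154
Longest matching prefix is /14 -> interface port7.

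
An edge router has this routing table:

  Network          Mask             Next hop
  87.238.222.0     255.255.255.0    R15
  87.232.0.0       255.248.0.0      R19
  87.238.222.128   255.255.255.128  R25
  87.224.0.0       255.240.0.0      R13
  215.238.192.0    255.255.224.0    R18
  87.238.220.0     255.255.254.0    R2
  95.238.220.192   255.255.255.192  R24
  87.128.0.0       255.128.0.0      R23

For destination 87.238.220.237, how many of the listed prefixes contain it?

Prefixes containing 87.238.220.237:
  87.128.0.0/9 (87.128.0.0 - 87.255.255.255)
  87.224.0.0/12 (87.224.0.0 - 87.239.255.255)
  87.232.0.0/13 (87.232.0.0 - 87.239.255.255)
  87.238.220.0/23 (87.238.220.0 - 87.238.221.255)
Total matching entries: 4.

4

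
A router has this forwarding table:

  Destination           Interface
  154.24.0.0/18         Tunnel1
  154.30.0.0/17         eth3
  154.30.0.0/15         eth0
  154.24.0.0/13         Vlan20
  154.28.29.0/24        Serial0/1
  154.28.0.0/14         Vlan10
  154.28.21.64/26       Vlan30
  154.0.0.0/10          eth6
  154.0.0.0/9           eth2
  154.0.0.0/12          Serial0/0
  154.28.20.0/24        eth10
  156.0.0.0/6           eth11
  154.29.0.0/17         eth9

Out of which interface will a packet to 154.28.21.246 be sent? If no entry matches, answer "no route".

Routes whose prefix contains 154.28.21.246:
  154.0.0.0/9 (154.0.0.0 - 154.127.255.255) -> eth2
  154.0.0.0/10 (154.0.0.0 - 154.63.255.255) -> eth6
  154.24.0.0/13 (154.24.0.0 - 154.31.255.255) -> Vlan20
  154.28.0.0/14 (154.28.0.0 - 154.31.255.255) -> Vlan10
More-specific entries that do NOT match:
  154.28.21.64/26 (154.28.21.64 - 154.28.21.127) does not contain 154.28.21.246
  154.28.29.0/24 (154.28.29.0 - 154.28.29.255) does not contain 154.28.21.246
  154.28.20.0/24 (154.28.20.0 - 154.28.20.255) does not contain 154.28.21.246
  154.24.0.0/18 (154.24.0.0 - 154.24.63.255) does not contain 154.28.21.246
  154.30.0.0/17 (154.30.0.0 - 154.30.127.255) does not contain 154.28.21.246
  154.29.0.0/17 (154.29.0.0 - 154.29.127.255) does not contain 154.28.21.246
  154.30.0.0/15 (154.30.0.0 - 154.31.255.255) does not contain 154.28.21.246
Longest matching prefix is /14 -> interface Vlan10.

Vlan10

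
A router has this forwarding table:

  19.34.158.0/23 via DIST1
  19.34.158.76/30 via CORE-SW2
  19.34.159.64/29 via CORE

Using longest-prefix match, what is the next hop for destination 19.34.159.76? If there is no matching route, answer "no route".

DIST1

Routes whose prefix contains 19.34.159.76:
  19.34.158.0/23 (19.34.158.0 - 19.34.159.255) -> DIST1
More-specific entries that do NOT match:
  19.34.158.76/30 (19.34.158.76 - 19.34.158.79) does not contain 19.34.159.76
  19.34.159.64/29 (19.34.159.64 - 19.34.159.71) does not contain 19.34.159.76
Longest matching prefix is /23 -> next hop DIST1.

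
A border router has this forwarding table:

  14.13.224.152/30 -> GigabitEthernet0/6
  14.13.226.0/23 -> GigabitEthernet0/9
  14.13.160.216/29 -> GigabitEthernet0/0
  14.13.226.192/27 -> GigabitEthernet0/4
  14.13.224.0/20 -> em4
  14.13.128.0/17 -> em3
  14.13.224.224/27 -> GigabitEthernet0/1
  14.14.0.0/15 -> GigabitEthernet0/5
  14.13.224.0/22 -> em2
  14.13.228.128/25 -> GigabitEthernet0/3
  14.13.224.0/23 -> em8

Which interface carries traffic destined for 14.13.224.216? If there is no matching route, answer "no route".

Routes whose prefix contains 14.13.224.216:
  14.13.128.0/17 (14.13.128.0 - 14.13.255.255) -> em3
  14.13.224.0/20 (14.13.224.0 - 14.13.239.255) -> em4
  14.13.224.0/22 (14.13.224.0 - 14.13.227.255) -> em2
  14.13.224.0/23 (14.13.224.0 - 14.13.225.255) -> em8
More-specific entries that do NOT match:
  14.13.224.152/30 (14.13.224.152 - 14.13.224.155) does not contain 14.13.224.216
  14.13.160.216/29 (14.13.160.216 - 14.13.160.223) does not contain 14.13.224.216
  14.13.226.192/27 (14.13.226.192 - 14.13.226.223) does not contain 14.13.224.216
  14.13.224.224/27 (14.13.224.224 - 14.13.224.255) does not contain 14.13.224.216
  14.13.228.128/25 (14.13.228.128 - 14.13.228.255) does not contain 14.13.224.216
Longest matching prefix is /23 -> interface em8.

em8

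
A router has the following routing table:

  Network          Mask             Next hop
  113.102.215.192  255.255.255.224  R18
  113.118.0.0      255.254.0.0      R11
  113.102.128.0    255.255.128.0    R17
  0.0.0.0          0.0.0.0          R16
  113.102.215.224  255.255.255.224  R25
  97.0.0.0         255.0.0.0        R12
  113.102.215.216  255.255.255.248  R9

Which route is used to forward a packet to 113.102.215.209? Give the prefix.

113.102.215.192/27

Entries matching 113.102.215.209:
  0.0.0.0/0 (default, matches everything)
  113.102.128.0/17 (113.102.128.0 - 113.102.255.255)
  113.102.215.192/27 (113.102.215.192 - 113.102.215.223)
Most specific is 113.102.215.192/27.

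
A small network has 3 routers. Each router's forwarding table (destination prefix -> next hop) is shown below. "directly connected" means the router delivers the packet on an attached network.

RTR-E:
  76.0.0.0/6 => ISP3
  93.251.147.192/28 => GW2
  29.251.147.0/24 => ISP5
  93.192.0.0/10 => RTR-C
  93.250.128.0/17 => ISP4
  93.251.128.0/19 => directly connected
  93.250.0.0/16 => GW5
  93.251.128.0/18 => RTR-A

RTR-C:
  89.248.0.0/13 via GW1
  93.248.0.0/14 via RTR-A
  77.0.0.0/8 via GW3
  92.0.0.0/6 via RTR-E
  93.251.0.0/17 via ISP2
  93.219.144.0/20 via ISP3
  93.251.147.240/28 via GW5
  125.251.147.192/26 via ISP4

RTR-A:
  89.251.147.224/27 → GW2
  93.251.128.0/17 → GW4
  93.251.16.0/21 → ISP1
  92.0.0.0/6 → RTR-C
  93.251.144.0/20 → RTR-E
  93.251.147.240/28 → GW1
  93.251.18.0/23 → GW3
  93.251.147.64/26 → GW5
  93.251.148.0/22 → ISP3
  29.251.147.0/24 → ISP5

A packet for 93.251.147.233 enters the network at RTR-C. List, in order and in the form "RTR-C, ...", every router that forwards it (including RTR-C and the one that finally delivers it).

At RTR-C: longest match for 93.251.147.233 is 93.248.0.0/14 -> RTR-A
At RTR-A: longest match for 93.251.147.233 is 93.251.144.0/20 -> RTR-E
At RTR-E: longest match for 93.251.147.233 is 93.251.128.0/19 -> directly connected

RTR-C, RTR-A, RTR-E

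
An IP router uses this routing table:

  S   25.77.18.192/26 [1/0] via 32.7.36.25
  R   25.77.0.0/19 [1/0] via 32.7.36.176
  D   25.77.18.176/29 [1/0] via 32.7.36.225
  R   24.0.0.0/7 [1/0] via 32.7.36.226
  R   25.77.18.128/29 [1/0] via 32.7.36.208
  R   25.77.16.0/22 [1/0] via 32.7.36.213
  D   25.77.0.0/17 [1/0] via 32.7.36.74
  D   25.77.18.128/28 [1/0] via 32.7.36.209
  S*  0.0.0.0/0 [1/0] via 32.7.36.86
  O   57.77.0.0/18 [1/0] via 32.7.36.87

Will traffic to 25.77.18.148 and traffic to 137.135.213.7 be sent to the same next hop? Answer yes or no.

25.77.18.148: longest match 25.77.16.0/22 -> 32.7.36.213
137.135.213.7: longest match 0.0.0.0/0 -> 32.7.36.86

no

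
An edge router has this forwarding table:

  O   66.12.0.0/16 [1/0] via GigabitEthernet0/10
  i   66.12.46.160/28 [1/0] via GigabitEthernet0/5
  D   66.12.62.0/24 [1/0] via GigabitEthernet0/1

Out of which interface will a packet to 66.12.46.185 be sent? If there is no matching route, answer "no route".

Routes whose prefix contains 66.12.46.185:
  66.12.0.0/16 (66.12.0.0 - 66.12.255.255) -> GigabitEthernet0/10
More-specific entries that do NOT match:
  66.12.46.160/28 (66.12.46.160 - 66.12.46.175) does not contain 66.12.46.185
  66.12.62.0/24 (66.12.62.0 - 66.12.62.255) does not contain 66.12.46.185
Longest matching prefix is /16 -> interface GigabitEthernet0/10.

GigabitEthernet0/10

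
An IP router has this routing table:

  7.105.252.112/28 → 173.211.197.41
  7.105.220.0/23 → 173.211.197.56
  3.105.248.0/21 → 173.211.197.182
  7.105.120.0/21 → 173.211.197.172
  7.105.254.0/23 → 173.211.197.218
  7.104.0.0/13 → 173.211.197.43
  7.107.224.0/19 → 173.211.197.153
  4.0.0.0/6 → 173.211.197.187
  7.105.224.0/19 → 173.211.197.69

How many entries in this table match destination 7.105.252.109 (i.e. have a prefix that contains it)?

Prefixes containing 7.105.252.109:
  4.0.0.0/6 (4.0.0.0 - 7.255.255.255)
  7.104.0.0/13 (7.104.0.0 - 7.111.255.255)
  7.105.224.0/19 (7.105.224.0 - 7.105.255.255)
Total matching entries: 3.

3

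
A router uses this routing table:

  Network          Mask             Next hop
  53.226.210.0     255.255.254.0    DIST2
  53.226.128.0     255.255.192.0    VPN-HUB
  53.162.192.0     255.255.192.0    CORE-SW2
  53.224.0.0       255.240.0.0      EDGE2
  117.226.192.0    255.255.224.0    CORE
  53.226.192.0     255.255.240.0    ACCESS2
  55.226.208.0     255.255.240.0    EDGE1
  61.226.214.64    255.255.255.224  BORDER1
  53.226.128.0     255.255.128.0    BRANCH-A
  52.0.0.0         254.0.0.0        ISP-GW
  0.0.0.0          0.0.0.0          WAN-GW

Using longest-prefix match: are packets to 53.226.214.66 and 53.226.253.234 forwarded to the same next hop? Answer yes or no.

yes

53.226.214.66: longest match 53.226.128.0/17 -> BRANCH-A
53.226.253.234: longest match 53.226.128.0/17 -> BRANCH-A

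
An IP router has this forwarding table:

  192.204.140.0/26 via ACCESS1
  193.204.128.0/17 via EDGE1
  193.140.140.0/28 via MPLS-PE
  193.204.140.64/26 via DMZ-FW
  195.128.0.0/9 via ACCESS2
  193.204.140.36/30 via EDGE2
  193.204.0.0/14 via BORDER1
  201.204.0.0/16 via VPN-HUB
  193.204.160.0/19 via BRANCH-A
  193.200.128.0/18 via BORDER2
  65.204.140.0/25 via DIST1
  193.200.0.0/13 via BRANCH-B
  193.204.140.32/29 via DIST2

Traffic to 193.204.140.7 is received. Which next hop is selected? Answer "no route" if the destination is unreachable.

EDGE1

Routes whose prefix contains 193.204.140.7:
  193.200.0.0/13 (193.200.0.0 - 193.207.255.255) -> BRANCH-B
  193.204.0.0/14 (193.204.0.0 - 193.207.255.255) -> BORDER1
  193.204.128.0/17 (193.204.128.0 - 193.204.255.255) -> EDGE1
More-specific entries that do NOT match:
  193.204.140.36/30 (193.204.140.36 - 193.204.140.39) does not contain 193.204.140.7
  193.204.140.32/29 (193.204.140.32 - 193.204.140.39) does not contain 193.204.140.7
  193.140.140.0/28 (193.140.140.0 - 193.140.140.15) does not contain 193.204.140.7
  192.204.140.0/26 (192.204.140.0 - 192.204.140.63) does not contain 193.204.140.7
  193.204.140.64/26 (193.204.140.64 - 193.204.140.127) does not contain 193.204.140.7
  65.204.140.0/25 (65.204.140.0 - 65.204.140.127) does not contain 193.204.140.7
  193.204.160.0/19 (193.204.160.0 - 193.204.191.255) does not contain 193.204.140.7
  193.200.128.0/18 (193.200.128.0 - 193.200.191.255) does not contain 193.204.140.7
Longest matching prefix is /17 -> next hop EDGE1.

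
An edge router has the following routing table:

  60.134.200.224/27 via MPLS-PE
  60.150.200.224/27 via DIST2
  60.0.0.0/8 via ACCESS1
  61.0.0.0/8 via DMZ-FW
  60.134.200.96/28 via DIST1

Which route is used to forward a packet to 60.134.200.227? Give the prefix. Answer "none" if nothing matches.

Entries matching 60.134.200.227:
  60.0.0.0/8 (60.0.0.0 - 60.255.255.255)
  60.134.200.224/27 (60.134.200.224 - 60.134.200.255)
Most specific is 60.134.200.224/27.

60.134.200.224/27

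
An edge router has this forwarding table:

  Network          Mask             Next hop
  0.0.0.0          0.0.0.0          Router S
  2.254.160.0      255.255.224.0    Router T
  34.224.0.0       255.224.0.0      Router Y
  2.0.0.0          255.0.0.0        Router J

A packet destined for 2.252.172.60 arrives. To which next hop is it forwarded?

Router J

Routes whose prefix contains 2.252.172.60:
  0.0.0.0/0 (default, matches everything) -> Router S
  2.0.0.0/8 (2.0.0.0 - 2.255.255.255) -> Router J
More-specific entries that do NOT match:
  2.254.160.0/19 (2.254.160.0 - 2.254.191.255) does not contain 2.252.172.60
  34.224.0.0/11 (34.224.0.0 - 34.255.255.255) does not contain 2.252.172.60
Longest matching prefix is /8 -> next hop Router J.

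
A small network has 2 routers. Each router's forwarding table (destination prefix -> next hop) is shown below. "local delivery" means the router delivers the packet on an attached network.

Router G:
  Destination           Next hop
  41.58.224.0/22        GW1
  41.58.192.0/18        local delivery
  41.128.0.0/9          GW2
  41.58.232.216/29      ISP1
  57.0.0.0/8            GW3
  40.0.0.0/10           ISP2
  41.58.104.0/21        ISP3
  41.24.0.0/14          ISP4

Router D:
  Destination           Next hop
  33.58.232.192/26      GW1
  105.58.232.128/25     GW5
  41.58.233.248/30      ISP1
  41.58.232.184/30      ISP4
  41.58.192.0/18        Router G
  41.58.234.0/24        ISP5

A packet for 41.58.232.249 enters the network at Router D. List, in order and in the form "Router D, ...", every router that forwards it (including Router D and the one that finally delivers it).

At Router D: longest match for 41.58.232.249 is 41.58.192.0/18 -> Router G
At Router G: longest match for 41.58.232.249 is 41.58.192.0/18 -> local delivery

Router D, Router G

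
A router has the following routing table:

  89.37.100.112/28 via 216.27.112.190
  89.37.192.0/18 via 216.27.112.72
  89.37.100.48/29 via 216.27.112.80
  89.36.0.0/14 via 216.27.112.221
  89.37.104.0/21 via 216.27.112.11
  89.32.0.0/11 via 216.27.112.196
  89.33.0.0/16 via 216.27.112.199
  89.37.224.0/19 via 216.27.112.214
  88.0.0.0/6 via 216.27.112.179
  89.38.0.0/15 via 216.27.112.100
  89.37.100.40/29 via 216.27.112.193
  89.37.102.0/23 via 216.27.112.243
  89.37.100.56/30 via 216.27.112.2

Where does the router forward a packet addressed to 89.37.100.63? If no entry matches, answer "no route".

Routes whose prefix contains 89.37.100.63:
  88.0.0.0/6 (88.0.0.0 - 91.255.255.255) -> 216.27.112.179
  89.32.0.0/11 (89.32.0.0 - 89.63.255.255) -> 216.27.112.196
  89.36.0.0/14 (89.36.0.0 - 89.39.255.255) -> 216.27.112.221
More-specific entries that do NOT match:
  89.37.100.56/30 (89.37.100.56 - 89.37.100.59) does not contain 89.37.100.63
  89.37.100.48/29 (89.37.100.48 - 89.37.100.55) does not contain 89.37.100.63
  89.37.100.40/29 (89.37.100.40 - 89.37.100.47) does not contain 89.37.100.63
  89.37.100.112/28 (89.37.100.112 - 89.37.100.127) does not contain 89.37.100.63
  89.37.102.0/23 (89.37.102.0 - 89.37.103.255) does not contain 89.37.100.63
  89.37.104.0/21 (89.37.104.0 - 89.37.111.255) does not contain 89.37.100.63
  89.37.224.0/19 (89.37.224.0 - 89.37.255.255) does not contain 89.37.100.63
  89.37.192.0/18 (89.37.192.0 - 89.37.255.255) does not contain 89.37.100.63
  89.33.0.0/16 (89.33.0.0 - 89.33.255.255) does not contain 89.37.100.63
  89.38.0.0/15 (89.38.0.0 - 89.39.255.255) does not contain 89.37.100.63
Longest matching prefix is /14 -> next hop 216.27.112.221.

216.27.112.221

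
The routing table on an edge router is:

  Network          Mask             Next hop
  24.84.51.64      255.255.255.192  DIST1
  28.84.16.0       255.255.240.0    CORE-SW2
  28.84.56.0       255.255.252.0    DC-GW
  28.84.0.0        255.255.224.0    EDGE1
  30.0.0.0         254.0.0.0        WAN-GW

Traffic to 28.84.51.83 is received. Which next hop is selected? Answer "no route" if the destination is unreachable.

no route

No entry's prefix contains 28.84.51.83; there is no default route.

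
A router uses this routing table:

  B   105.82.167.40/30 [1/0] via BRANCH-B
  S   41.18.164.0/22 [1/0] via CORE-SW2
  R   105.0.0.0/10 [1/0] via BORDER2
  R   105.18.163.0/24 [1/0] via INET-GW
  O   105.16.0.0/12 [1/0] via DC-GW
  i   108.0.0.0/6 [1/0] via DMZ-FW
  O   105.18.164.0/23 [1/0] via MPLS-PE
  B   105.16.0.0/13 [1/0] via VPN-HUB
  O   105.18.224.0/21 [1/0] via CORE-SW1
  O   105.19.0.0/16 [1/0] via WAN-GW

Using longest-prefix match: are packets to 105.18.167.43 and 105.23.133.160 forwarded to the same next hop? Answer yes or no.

yes

105.18.167.43: longest match 105.16.0.0/13 -> VPN-HUB
105.23.133.160: longest match 105.16.0.0/13 -> VPN-HUB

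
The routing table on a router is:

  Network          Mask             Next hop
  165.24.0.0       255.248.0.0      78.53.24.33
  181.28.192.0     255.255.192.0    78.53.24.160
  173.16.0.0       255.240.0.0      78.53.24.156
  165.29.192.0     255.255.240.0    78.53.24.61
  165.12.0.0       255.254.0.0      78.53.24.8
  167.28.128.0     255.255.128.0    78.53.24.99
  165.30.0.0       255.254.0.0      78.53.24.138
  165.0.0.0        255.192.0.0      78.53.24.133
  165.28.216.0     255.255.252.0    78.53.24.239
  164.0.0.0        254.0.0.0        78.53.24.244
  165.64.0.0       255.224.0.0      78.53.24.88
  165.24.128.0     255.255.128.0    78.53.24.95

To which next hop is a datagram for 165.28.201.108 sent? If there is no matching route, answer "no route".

Routes whose prefix contains 165.28.201.108:
  164.0.0.0/7 (164.0.0.0 - 165.255.255.255) -> 78.53.24.244
  165.0.0.0/10 (165.0.0.0 - 165.63.255.255) -> 78.53.24.133
  165.24.0.0/13 (165.24.0.0 - 165.31.255.255) -> 78.53.24.33
More-specific entries that do NOT match:
  165.28.216.0/22 (165.28.216.0 - 165.28.219.255) does not contain 165.28.201.108
  165.29.192.0/20 (165.29.192.0 - 165.29.207.255) does not contain 165.28.201.108
  181.28.192.0/18 (181.28.192.0 - 181.28.255.255) does not contain 165.28.201.108
  167.28.128.0/17 (167.28.128.0 - 167.28.255.255) does not contain 165.28.201.108
  165.24.128.0/17 (165.24.128.0 - 165.24.255.255) does not contain 165.28.201.108
  165.12.0.0/15 (165.12.0.0 - 165.13.255.255) does not contain 165.28.201.108
  165.30.0.0/15 (165.30.0.0 - 165.31.255.255) does not contain 165.28.201.108
Longest matching prefix is /13 -> next hop 78.53.24.33.

78.53.24.33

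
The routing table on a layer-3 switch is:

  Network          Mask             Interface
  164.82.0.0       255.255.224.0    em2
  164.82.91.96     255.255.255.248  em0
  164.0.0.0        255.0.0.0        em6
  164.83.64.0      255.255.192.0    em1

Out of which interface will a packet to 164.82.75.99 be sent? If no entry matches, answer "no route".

em6

Routes whose prefix contains 164.82.75.99:
  164.0.0.0/8 (164.0.0.0 - 164.255.255.255) -> em6
More-specific entries that do NOT match:
  164.82.91.96/29 (164.82.91.96 - 164.82.91.103) does not contain 164.82.75.99
  164.82.0.0/19 (164.82.0.0 - 164.82.31.255) does not contain 164.82.75.99
  164.83.64.0/18 (164.83.64.0 - 164.83.127.255) does not contain 164.82.75.99
Longest matching prefix is /8 -> interface em6.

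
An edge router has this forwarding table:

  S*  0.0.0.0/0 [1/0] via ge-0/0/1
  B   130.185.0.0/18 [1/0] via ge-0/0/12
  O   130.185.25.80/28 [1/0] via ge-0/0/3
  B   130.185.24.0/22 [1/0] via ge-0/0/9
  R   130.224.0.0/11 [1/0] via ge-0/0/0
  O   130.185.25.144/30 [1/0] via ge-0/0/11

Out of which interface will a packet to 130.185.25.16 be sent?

ge-0/0/9

Routes whose prefix contains 130.185.25.16:
  0.0.0.0/0 (default, matches everything) -> ge-0/0/1
  130.185.0.0/18 (130.185.0.0 - 130.185.63.255) -> ge-0/0/12
  130.185.24.0/22 (130.185.24.0 - 130.185.27.255) -> ge-0/0/9
More-specific entries that do NOT match:
  130.185.25.144/30 (130.185.25.144 - 130.185.25.147) does not contain 130.185.25.16
  130.185.25.80/28 (130.185.25.80 - 130.185.25.95) does not contain 130.185.25.16
Longest matching prefix is /22 -> interface ge-0/0/9.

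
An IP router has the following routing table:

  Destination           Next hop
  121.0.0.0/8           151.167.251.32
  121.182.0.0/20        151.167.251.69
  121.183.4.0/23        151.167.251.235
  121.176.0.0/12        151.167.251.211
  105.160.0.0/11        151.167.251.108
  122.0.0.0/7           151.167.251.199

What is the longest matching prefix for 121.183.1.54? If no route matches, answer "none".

121.176.0.0/12

Entries matching 121.183.1.54:
  121.0.0.0/8 (121.0.0.0 - 121.255.255.255)
  121.176.0.0/12 (121.176.0.0 - 121.191.255.255)
Most specific is 121.176.0.0/12.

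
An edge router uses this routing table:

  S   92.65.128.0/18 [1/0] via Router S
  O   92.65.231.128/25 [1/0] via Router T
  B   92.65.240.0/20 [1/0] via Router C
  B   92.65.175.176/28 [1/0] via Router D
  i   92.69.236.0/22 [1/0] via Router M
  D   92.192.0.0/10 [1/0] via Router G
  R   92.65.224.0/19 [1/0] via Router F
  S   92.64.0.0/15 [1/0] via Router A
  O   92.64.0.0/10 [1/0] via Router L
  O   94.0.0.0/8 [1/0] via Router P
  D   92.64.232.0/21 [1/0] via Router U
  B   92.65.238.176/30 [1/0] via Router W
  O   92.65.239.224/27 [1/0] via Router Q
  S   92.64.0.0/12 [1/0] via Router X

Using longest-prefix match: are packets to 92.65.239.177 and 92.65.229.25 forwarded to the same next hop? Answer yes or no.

92.65.239.177: longest match 92.65.224.0/19 -> Router F
92.65.229.25: longest match 92.65.224.0/19 -> Router F

yes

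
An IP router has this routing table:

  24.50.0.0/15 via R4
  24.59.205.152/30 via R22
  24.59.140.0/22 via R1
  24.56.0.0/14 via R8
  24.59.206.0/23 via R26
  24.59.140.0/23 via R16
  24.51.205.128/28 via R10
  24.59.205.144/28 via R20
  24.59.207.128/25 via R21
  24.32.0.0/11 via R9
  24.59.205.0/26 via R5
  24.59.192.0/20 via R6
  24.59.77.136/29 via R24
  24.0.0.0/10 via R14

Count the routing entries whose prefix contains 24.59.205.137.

Prefixes containing 24.59.205.137:
  24.0.0.0/10 (24.0.0.0 - 24.63.255.255)
  24.32.0.0/11 (24.32.0.0 - 24.63.255.255)
  24.56.0.0/14 (24.56.0.0 - 24.59.255.255)
  24.59.192.0/20 (24.59.192.0 - 24.59.207.255)
Total matching entries: 4.

4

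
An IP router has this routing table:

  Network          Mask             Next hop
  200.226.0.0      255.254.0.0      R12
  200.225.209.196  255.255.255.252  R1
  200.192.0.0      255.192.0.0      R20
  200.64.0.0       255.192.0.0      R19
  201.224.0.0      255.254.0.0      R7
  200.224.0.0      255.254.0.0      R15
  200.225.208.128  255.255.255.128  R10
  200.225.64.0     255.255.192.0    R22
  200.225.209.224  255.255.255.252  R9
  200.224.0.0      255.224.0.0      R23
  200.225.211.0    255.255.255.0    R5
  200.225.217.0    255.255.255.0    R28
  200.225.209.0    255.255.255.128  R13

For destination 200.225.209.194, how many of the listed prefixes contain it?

3

Prefixes containing 200.225.209.194:
  200.192.0.0/10 (200.192.0.0 - 200.255.255.255)
  200.224.0.0/11 (200.224.0.0 - 200.255.255.255)
  200.224.0.0/15 (200.224.0.0 - 200.225.255.255)
Total matching entries: 3.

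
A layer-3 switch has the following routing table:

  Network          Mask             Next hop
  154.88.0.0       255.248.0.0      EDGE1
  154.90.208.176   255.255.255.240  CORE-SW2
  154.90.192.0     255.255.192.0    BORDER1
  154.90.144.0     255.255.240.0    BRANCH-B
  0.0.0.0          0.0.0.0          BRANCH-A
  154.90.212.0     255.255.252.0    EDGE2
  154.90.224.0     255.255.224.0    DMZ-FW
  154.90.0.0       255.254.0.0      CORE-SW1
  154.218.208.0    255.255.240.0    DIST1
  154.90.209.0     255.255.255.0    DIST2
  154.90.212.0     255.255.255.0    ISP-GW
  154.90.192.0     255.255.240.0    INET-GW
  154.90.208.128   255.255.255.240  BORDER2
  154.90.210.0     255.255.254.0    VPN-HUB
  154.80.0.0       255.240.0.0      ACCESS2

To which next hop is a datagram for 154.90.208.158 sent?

BORDER1

Routes whose prefix contains 154.90.208.158:
  0.0.0.0/0 (default, matches everything) -> BRANCH-A
  154.80.0.0/12 (154.80.0.0 - 154.95.255.255) -> ACCESS2
  154.88.0.0/13 (154.88.0.0 - 154.95.255.255) -> EDGE1
  154.90.0.0/15 (154.90.0.0 - 154.91.255.255) -> CORE-SW1
  154.90.192.0/18 (154.90.192.0 - 154.90.255.255) -> BORDER1
More-specific entries that do NOT match:
  154.90.208.176/28 (154.90.208.176 - 154.90.208.191) does not contain 154.90.208.158
  154.90.208.128/28 (154.90.208.128 - 154.90.208.143) does not contain 154.90.208.158
  154.90.209.0/24 (154.90.209.0 - 154.90.209.255) does not contain 154.90.208.158
  154.90.212.0/24 (154.90.212.0 - 154.90.212.255) does not contain 154.90.208.158
  154.90.210.0/23 (154.90.210.0 - 154.90.211.255) does not contain 154.90.208.158
  154.90.212.0/22 (154.90.212.0 - 154.90.215.255) does not contain 154.90.208.158
  154.90.144.0/20 (154.90.144.0 - 154.90.159.255) does not contain 154.90.208.158
  154.218.208.0/20 (154.218.208.0 - 154.218.223.255) does not contain 154.90.208.158
  154.90.192.0/20 (154.90.192.0 - 154.90.207.255) does not contain 154.90.208.158
  154.90.224.0/19 (154.90.224.0 - 154.90.255.255) does not contain 154.90.208.158
Longest matching prefix is /18 -> next hop BORDER1.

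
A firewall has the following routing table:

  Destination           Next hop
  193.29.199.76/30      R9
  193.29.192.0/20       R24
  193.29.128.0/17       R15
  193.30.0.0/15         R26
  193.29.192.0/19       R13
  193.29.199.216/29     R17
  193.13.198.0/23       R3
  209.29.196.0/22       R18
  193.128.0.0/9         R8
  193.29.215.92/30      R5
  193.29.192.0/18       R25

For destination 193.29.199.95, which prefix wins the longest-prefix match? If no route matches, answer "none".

193.29.192.0/20

Entries matching 193.29.199.95:
  193.29.128.0/17 (193.29.128.0 - 193.29.255.255)
  193.29.192.0/18 (193.29.192.0 - 193.29.255.255)
  193.29.192.0/19 (193.29.192.0 - 193.29.223.255)
  193.29.192.0/20 (193.29.192.0 - 193.29.207.255)
Most specific is 193.29.192.0/20.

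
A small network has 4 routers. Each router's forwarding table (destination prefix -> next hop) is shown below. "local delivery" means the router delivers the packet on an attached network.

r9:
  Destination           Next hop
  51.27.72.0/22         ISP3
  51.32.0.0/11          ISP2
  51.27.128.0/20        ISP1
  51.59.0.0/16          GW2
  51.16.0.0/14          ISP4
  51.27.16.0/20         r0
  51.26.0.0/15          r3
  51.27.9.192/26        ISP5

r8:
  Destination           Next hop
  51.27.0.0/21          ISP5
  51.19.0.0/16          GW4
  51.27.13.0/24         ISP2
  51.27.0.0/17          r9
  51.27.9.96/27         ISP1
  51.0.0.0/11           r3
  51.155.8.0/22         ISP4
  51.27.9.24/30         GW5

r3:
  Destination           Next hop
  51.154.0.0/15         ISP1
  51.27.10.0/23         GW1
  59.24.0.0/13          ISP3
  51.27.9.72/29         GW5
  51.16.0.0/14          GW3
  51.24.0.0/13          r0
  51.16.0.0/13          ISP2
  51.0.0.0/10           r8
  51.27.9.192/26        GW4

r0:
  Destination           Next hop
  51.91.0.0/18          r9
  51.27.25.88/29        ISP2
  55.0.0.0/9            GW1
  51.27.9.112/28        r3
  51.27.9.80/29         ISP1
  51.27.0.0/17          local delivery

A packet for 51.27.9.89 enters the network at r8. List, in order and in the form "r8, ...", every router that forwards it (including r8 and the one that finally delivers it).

r8, r9, r3, r0

At r8: longest match for 51.27.9.89 is 51.27.0.0/17 -> r9
At r9: longest match for 51.27.9.89 is 51.26.0.0/15 -> r3
At r3: longest match for 51.27.9.89 is 51.24.0.0/13 -> r0
At r0: longest match for 51.27.9.89 is 51.27.0.0/17 -> local delivery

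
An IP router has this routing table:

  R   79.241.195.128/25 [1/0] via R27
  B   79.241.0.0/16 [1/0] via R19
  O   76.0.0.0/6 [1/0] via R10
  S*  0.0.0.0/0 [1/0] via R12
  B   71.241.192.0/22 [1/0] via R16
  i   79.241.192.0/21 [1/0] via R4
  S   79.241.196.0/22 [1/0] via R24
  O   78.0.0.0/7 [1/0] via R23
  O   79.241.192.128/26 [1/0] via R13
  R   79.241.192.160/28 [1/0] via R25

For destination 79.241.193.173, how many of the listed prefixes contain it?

5

Prefixes containing 79.241.193.173:
  0.0.0.0/0 (default, matches everything)
  76.0.0.0/6 (76.0.0.0 - 79.255.255.255)
  78.0.0.0/7 (78.0.0.0 - 79.255.255.255)
  79.241.0.0/16 (79.241.0.0 - 79.241.255.255)
  79.241.192.0/21 (79.241.192.0 - 79.241.199.255)
Total matching entries: 5.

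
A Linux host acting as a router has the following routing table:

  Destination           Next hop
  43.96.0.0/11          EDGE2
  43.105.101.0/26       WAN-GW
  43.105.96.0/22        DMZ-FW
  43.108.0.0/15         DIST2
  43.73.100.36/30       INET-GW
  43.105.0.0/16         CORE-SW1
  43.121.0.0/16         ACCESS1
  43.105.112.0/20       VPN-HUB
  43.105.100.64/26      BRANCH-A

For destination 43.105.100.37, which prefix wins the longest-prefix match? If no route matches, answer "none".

Entries matching 43.105.100.37:
  43.96.0.0/11 (43.96.0.0 - 43.127.255.255)
  43.105.0.0/16 (43.105.0.0 - 43.105.255.255)
Most specific is 43.105.0.0/16.

43.105.0.0/16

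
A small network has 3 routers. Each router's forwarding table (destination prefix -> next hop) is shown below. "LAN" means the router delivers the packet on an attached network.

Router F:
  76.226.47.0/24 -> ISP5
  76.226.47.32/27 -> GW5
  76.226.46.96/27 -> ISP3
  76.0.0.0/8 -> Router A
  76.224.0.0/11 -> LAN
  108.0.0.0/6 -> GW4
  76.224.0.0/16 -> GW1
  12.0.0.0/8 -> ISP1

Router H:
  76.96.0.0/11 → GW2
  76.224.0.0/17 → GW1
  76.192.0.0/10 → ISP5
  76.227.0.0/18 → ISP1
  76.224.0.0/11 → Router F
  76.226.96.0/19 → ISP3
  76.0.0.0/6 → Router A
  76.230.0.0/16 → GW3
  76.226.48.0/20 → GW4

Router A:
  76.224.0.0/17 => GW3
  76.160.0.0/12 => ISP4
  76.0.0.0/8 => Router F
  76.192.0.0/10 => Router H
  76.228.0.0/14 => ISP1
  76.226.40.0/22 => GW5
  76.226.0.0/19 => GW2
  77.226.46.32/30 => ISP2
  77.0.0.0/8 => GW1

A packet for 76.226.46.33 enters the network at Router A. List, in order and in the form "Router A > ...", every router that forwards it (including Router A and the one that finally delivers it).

Router A > Router H > Router F

At Router A: longest match for 76.226.46.33 is 76.192.0.0/10 -> Router H
At Router H: longest match for 76.226.46.33 is 76.224.0.0/11 -> Router F
At Router F: longest match for 76.226.46.33 is 76.224.0.0/11 -> LAN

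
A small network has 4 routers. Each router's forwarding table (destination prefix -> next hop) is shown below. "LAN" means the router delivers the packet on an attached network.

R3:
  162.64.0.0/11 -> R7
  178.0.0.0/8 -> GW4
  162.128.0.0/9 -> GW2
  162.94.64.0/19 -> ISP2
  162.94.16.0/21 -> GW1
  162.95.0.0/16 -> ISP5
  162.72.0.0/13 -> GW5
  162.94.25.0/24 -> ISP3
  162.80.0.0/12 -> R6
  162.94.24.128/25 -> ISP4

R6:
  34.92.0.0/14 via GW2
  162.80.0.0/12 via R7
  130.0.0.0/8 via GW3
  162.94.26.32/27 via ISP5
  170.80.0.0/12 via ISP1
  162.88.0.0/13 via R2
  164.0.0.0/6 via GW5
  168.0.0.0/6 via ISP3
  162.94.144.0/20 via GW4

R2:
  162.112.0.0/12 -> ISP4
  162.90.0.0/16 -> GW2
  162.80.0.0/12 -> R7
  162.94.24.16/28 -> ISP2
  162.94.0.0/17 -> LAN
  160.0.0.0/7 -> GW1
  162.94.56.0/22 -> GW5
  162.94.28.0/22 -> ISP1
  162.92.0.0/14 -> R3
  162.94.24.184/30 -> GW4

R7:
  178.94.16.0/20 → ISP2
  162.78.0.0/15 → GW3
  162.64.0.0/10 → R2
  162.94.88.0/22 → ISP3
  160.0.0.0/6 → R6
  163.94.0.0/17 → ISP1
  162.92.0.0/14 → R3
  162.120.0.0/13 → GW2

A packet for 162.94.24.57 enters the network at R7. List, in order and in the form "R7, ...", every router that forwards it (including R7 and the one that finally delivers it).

At R7: longest match for 162.94.24.57 is 162.92.0.0/14 -> R3
At R3: longest match for 162.94.24.57 is 162.80.0.0/12 -> R6
At R6: longest match for 162.94.24.57 is 162.88.0.0/13 -> R2
At R2: longest match for 162.94.24.57 is 162.94.0.0/17 -> LAN

R7, R3, R6, R2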